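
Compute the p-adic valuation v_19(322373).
v_19(322373) = 3

v_19(n) is the largest exponent k such that 19^k divides n. Factor out: 322373 = 19^3 · 47. (Sign doesn't affect v_p.) So v_19(322373) = 3.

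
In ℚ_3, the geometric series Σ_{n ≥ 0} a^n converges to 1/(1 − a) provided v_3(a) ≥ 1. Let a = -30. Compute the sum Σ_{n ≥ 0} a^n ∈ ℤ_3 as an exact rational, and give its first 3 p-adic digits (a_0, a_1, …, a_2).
Σ a^n = 1/(1 − a) = 1/31;  first 3 digits = (1, 2, 0)

v_3(a) = 1 ≥ 1, so the series converges in ℤ_3 to 1/(1 − a) = 1/(1 − (-30)) = 1/31. Expand this rational in ℤ_3: compute digits iteratively via d_i = x_i mod 3, x_{i+1} = (x_i − d_i)/3. The first 3 digits are (1, 2, 0).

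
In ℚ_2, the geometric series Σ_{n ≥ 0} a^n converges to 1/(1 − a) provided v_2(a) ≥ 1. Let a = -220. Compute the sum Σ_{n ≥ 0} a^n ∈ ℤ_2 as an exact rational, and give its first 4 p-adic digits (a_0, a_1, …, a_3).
Σ a^n = 1/(1 − a) = 1/221;  first 4 digits = (1, 0, 1, 0)

v_2(a) = 2 ≥ 1, so the series converges in ℤ_2 to 1/(1 − a) = 1/(1 − (-220)) = 1/221. Expand this rational in ℤ_2: compute digits iteratively via d_i = x_i mod 2, x_{i+1} = (x_i − d_i)/2. The first 4 digits are (1, 0, 1, 0).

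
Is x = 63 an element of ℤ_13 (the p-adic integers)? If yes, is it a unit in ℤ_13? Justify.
x ∈ ℤ_13^× (unit); v_13(x) = 0

ℤ_13 = {x ∈ ℚ_13 : v_13(x) ≥ 0} and ℤ_13^× = {x ∈ ℤ_13 : v_13(x) = 0}. Here v_13(63) = v_13(num) − v_13(den) = 0; compare against these criteria.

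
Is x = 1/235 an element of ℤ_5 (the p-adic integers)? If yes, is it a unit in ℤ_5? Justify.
x ∉ ℤ_5 (v_5(x) = -1 < 0)

ℤ_5 = {x ∈ ℚ_5 : v_5(x) ≥ 0} and ℤ_5^× = {x ∈ ℤ_5 : v_5(x) = 0}. Here v_5(1/235) = v_5(num) − v_5(den) = -1; compare against these criteria.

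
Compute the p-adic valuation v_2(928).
v_2(928) = 5

v_2(n) is the largest exponent k such that 2^k divides n. Factor out: 928 = 2^5 · 29. (Sign doesn't affect v_p.) So v_2(928) = 5.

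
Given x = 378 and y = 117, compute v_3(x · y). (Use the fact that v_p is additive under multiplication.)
v_3(44226) = 5

v_p(x) = 3 (factor: 378 = 3^3 · 14); v_p(y) = 2 (factor: 117 = 3^2 · 13). Additivity: v_p(xy) = v_p(x) + v_p(y) = 3 + 2 = 5. (Direct check: xy = 44226 = 3^5 · (182).)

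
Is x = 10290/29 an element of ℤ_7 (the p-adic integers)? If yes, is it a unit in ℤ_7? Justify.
x ∈ ℤ_7 but not a unit; v_7(x) = 3 > 0

ℤ_7 = {x ∈ ℚ_7 : v_7(x) ≥ 0} and ℤ_7^× = {x ∈ ℤ_7 : v_7(x) = 0}. Here v_7(10290/29) = v_7(num) − v_7(den) = 3; compare against these criteria.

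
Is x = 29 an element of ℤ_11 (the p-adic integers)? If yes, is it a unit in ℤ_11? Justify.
x ∈ ℤ_11^× (unit); v_11(x) = 0

ℤ_11 = {x ∈ ℚ_11 : v_11(x) ≥ 0} and ℤ_11^× = {x ∈ ℤ_11 : v_11(x) = 0}. Here v_11(29) = v_11(num) − v_11(den) = 0; compare against these criteria.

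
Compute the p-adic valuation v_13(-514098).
v_13(-514098) = 4

v_13(n) is the largest exponent k such that 13^k divides n. Factor out: -514098 = -13^4 · 18. (Sign doesn't affect v_p.) So v_13(-514098) = 4.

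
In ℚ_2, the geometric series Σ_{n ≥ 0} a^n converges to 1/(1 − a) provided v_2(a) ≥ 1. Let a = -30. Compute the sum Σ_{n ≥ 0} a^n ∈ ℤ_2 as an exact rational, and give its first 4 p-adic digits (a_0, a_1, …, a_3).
Σ a^n = 1/(1 − a) = 1/31;  first 4 digits = (1, 1, 1, 1)

v_2(a) = 1 ≥ 1, so the series converges in ℤ_2 to 1/(1 − a) = 1/(1 − (-30)) = 1/31. Expand this rational in ℤ_2: compute digits iteratively via d_i = x_i mod 2, x_{i+1} = (x_i − d_i)/2. The first 4 digits are (1, 1, 1, 1).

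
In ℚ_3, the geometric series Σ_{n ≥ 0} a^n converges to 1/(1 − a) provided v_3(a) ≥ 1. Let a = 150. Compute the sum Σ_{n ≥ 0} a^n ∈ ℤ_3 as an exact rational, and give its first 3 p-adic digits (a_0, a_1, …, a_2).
Σ a^n = 1/(1 − a) = -1/149;  first 3 digits = (1, 2, 2)

v_3(a) = 1 ≥ 1, so the series converges in ℤ_3 to 1/(1 − a) = 1/(1 − 150) = -1/149. Expand this rational in ℤ_3: compute digits iteratively via d_i = x_i mod 3, x_{i+1} = (x_i − d_i)/3. The first 3 digits are (1, 2, 2).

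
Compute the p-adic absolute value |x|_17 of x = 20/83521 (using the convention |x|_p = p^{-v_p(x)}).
|20/83521|_17 = 83521

Step 1 — compute v_17(x) by factoring powers of 17 out of the numerator and denominator: v_17(20/83521) = -4. Step 2 — apply |x|_p = p^{-v_p(x)} = 17^{4} = 83521.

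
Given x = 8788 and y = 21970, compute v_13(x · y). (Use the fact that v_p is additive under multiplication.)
v_13(193072360) = 6

v_p(x) = 3 (factor: 8788 = 13^3 · 4); v_p(y) = 3 (factor: 21970 = 13^3 · 10). Additivity: v_p(xy) = v_p(x) + v_p(y) = 3 + 3 = 6. (Direct check: xy = 193072360 = 13^6 · (40).)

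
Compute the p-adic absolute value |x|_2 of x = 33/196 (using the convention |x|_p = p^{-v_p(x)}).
|33/196|_2 = 4

Step 1 — compute v_2(x) by factoring powers of 2 out of the numerator and denominator: v_2(33/196) = -2. Step 2 — apply |x|_p = p^{-v_p(x)} = 2^{2} = 4.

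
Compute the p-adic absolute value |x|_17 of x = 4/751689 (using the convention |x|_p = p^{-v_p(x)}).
|4/751689|_17 = 83521

Step 1 — compute v_17(x) by factoring powers of 17 out of the numerator and denominator: v_17(4/751689) = -4. Step 2 — apply |x|_p = p^{-v_p(x)} = 17^{4} = 83521.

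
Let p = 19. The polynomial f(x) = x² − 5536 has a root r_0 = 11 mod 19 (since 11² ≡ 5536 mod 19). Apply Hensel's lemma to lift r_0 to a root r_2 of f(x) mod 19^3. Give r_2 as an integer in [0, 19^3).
r_2 = 1816 (mod 6859)

Hensel's recurrence: r_{i+1} = r_i − f(r_i)·(f′(r_i))^{-1} mod 19^{i+2}, with f′(x) = 2x. Iterate:
  r_0 = 11 (mod 19)
  r_1 = 11 (mod 361)
  r_2 = 1816 (mod 6859)
Final: r_2 = 1816, and one checks f(r_2) ≡ 0 mod 19^3.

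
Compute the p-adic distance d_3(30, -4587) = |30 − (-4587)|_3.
d_3(30, -4587) = 1/243

Step 1 — x − y = 30 − (-4587) = 4617. Step 2 — v_3(4617) = 5 (factor: 4617 = (3^5 · 19); the sign does not affect v_p). Step 3 — |x − y|_3 = 3^{-5} = 1/243.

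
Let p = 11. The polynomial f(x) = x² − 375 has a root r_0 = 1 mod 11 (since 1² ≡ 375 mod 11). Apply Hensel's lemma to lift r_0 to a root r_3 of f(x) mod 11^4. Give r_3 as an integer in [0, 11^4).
r_3 = 2003 (mod 14641)

Hensel's recurrence: r_{i+1} = r_i − f(r_i)·(f′(r_i))^{-1} mod 11^{i+2}, with f′(x) = 2x. Iterate:
  r_0 = 1 (mod 11)
  r_1 = 67 (mod 121)
  r_2 = 672 (mod 1331)
  r_3 = 2003 (mod 14641)
Final: r_3 = 2003, and one checks f(r_3) ≡ 0 mod 11^4.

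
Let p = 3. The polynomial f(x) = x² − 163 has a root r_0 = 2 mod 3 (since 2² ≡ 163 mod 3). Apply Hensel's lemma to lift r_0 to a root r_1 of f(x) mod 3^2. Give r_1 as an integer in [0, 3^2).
r_1 = 8 (mod 9)

Hensel's recurrence: r_{i+1} = r_i − f(r_i)·(f′(r_i))^{-1} mod 3^{i+2}, with f′(x) = 2x. Iterate:
  r_0 = 2 (mod 3)
  r_1 = 8 (mod 9)
Final: r_1 = 8, and one checks f(r_1) ≡ 0 mod 3^2.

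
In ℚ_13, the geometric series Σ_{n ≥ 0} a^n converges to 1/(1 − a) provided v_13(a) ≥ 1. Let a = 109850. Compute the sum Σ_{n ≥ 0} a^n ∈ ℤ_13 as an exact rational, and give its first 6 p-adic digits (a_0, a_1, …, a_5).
Σ a^n = 1/(1 − a) = -1/109849;  first 6 digits = (1, 0, 0, 11, 3, 0)

v_13(a) = 3 ≥ 1, so the series converges in ℤ_13 to 1/(1 − a) = 1/(1 − 109850) = -1/109849. Expand this rational in ℤ_13: compute digits iteratively via d_i = x_i mod 13, x_{i+1} = (x_i − d_i)/13. The first 6 digits are (1, 0, 0, 11, 3, 0).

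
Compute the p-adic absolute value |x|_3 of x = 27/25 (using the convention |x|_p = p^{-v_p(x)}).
|27/25|_3 = 1/27

Step 1 — compute v_3(x) by factoring powers of 3 out of the numerator and denominator: v_3(27/25) = 3. Step 2 — apply |x|_p = p^{-v_p(x)} = 3^{-3} = 1/27.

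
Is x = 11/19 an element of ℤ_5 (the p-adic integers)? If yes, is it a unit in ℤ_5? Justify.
x ∈ ℤ_5^× (unit); v_5(x) = 0

ℤ_5 = {x ∈ ℚ_5 : v_5(x) ≥ 0} and ℤ_5^× = {x ∈ ℤ_5 : v_5(x) = 0}. Here v_5(11/19) = v_5(num) − v_5(den) = 0; compare against these criteria.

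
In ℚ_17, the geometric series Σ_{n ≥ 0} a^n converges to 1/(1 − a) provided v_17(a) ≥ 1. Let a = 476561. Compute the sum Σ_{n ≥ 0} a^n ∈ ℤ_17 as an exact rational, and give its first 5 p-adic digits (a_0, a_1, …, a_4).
Σ a^n = 1/(1 − a) = -1/476560;  first 5 digits = (1, 0, 0, 12, 5)

v_17(a) = 3 ≥ 1, so the series converges in ℤ_17 to 1/(1 − a) = 1/(1 − 476561) = -1/476560. Expand this rational in ℤ_17: compute digits iteratively via d_i = x_i mod 17, x_{i+1} = (x_i − d_i)/17. The first 5 digits are (1, 0, 0, 12, 5).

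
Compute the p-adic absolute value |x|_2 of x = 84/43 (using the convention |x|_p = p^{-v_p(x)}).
|84/43|_2 = 1/4

Step 1 — compute v_2(x) by factoring powers of 2 out of the numerator and denominator: v_2(84/43) = 2. Step 2 — apply |x|_p = p^{-v_p(x)} = 2^{-2} = 1/4.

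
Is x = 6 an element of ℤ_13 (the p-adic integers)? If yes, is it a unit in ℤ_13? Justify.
x ∈ ℤ_13^× (unit); v_13(x) = 0

ℤ_13 = {x ∈ ℚ_13 : v_13(x) ≥ 0} and ℤ_13^× = {x ∈ ℤ_13 : v_13(x) = 0}. Here v_13(6) = v_13(num) − v_13(den) = 0; compare against these criteria.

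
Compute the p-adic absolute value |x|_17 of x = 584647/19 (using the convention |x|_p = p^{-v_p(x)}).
|584647/19|_17 = 1/83521

Step 1 — compute v_17(x) by factoring powers of 17 out of the numerator and denominator: v_17(584647/19) = 4. Step 2 — apply |x|_p = p^{-v_p(x)} = 17^{-4} = 1/83521.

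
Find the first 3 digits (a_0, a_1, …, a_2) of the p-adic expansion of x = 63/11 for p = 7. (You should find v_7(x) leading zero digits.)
(a_0, …, a_2) = (0, 4, 4)

v_7(63/11) = 1, so a_0 = ... = a_0 = 0. Factor out: x = 7^1 · u with u = 9/11 a unit in ℤ_7. Expand u iteratively via a_{v+i} = u_i mod 7, u_{i+1} = (u_i − a_{v+i})/7:
  u_0 = 9/11;  a_1 = 4;  u_1 = (u_0 − 4)/7 = -5/11
  u_1 = -5/11;  a_2 = 4;  u_2 = (u_1 − 4)/7 = -7/11
Digits: (0, 4, 4).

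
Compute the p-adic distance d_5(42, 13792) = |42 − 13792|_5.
d_5(42, 13792) = 1/625

Step 1 — x − y = 42 − 13792 = -13750. Step 2 — v_5(-13750) = 4 (factor: -13750 = −(5^4 · 22); the sign does not affect v_p). Step 3 — |x − y|_5 = 5^{-4} = 1/625.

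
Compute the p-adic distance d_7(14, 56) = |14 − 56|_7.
d_7(14, 56) = 1/7

Step 1 — x − y = 14 − 56 = -42. Step 2 — v_7(-42) = 1 (factor: -42 = −(7^1 · 6); the sign does not affect v_p). Step 3 — |x − y|_7 = 7^{-1} = 1/7.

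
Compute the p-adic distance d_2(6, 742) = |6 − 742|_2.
d_2(6, 742) = 1/32

Step 1 — x − y = 6 − 742 = -736. Step 2 — v_2(-736) = 5 (factor: -736 = −(2^5 · 23); the sign does not affect v_p). Step 3 — |x − y|_2 = 2^{-5} = 1/32.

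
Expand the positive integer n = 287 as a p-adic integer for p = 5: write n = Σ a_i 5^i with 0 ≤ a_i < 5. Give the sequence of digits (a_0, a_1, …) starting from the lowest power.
(a_0, a_1, …) = (2, 2, 1, 2)

Repeated division by 5 gives the digits low-to-high: 287 = 2 + 2·5^1 + 1·5^2 + 2·5^3. Digit sequence: (2, 2, 1, 2).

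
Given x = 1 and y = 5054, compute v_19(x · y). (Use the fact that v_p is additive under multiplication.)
v_19(5054) = 2

v_p(x) = 0 (factor: 1 = 19^0 · 1); v_p(y) = 2 (factor: 5054 = 19^2 · 14). Additivity: v_p(xy) = v_p(x) + v_p(y) = 0 + 2 = 2. (Direct check: xy = 5054 = 19^2 · (14).)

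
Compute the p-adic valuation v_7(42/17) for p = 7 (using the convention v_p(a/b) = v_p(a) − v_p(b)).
v_7(42/17) = 1

Factor powers of 7 from the numerator and denominator of the reduced fraction: 42 = 7^1 · 6 and 17 = 7^0 · 17. Apply v_p(a/b) = v_p(a) − v_p(b): v_7(42/17) = 1 − 0 = 1.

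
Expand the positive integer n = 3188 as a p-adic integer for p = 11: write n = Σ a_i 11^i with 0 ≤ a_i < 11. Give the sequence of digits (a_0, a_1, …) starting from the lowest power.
(a_0, a_1, …) = (9, 3, 4, 2)

Repeated division by 11 gives the digits low-to-high: 3188 = 9 + 3·11^1 + 4·11^2 + 2·11^3. Digit sequence: (9, 3, 4, 2).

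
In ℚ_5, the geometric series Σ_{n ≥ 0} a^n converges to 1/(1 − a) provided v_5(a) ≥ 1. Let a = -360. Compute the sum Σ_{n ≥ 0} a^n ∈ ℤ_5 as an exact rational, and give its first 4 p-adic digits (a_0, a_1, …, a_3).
Σ a^n = 1/(1 − a) = 1/361;  first 4 digits = (1, 3, 4, 0)

v_5(a) = 1 ≥ 1, so the series converges in ℤ_5 to 1/(1 − a) = 1/(1 − (-360)) = 1/361. Expand this rational in ℤ_5: compute digits iteratively via d_i = x_i mod 5, x_{i+1} = (x_i − d_i)/5. The first 4 digits are (1, 3, 4, 0).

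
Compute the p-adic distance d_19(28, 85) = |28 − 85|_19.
d_19(28, 85) = 1/19

Step 1 — x − y = 28 − 85 = -57. Step 2 — v_19(-57) = 1 (factor: -57 = −(19^1 · 3); the sign does not affect v_p). Step 3 — |x − y|_19 = 19^{-1} = 1/19.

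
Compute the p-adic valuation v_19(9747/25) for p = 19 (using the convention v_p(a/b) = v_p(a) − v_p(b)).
v_19(9747/25) = 2

Factor powers of 19 from the numerator and denominator of the reduced fraction: 9747 = 19^2 · 27 and 25 = 19^0 · 25. Apply v_p(a/b) = v_p(a) − v_p(b): v_19(9747/25) = 2 − 0 = 2.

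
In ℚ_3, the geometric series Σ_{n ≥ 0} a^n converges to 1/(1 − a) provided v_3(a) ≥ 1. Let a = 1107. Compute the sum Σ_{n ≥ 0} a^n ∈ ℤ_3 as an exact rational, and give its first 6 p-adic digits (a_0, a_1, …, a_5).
Σ a^n = 1/(1 − a) = -1/1106;  first 6 digits = (1, 0, 0, 2, 1, 1)

v_3(a) = 3 ≥ 1, so the series converges in ℤ_3 to 1/(1 − a) = 1/(1 − 1107) = -1/1106. Expand this rational in ℤ_3: compute digits iteratively via d_i = x_i mod 3, x_{i+1} = (x_i − d_i)/3. The first 6 digits are (1, 0, 0, 2, 1, 1).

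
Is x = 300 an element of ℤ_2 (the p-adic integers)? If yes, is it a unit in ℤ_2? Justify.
x ∈ ℤ_2 but not a unit; v_2(x) = 2 > 0

ℤ_2 = {x ∈ ℚ_2 : v_2(x) ≥ 0} and ℤ_2^× = {x ∈ ℤ_2 : v_2(x) = 0}. Here v_2(300) = v_2(num) − v_2(den) = 2; compare against these criteria.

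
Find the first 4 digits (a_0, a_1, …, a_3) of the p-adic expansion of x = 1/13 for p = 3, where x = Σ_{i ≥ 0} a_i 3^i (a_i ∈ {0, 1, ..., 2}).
(a_0, …, a_3) = (1, 2, 2, 0)

v_3(1/13) = 0 (numerator and denominator both coprime to 3), so x ∈ ℤ_3^×. Compute digits iteratively via a_i = x_i mod 3, x_{i+1} = (x_i − a_i)/3, with x_0 = x:
  x_0 = 1/13;  a_0 = 1;  x_1 = (x_0 − 1)/3 = -4/13
  x_1 = -4/13;  a_1 = 2;  x_2 = (x_1 − 2)/3 = -10/13
  x_2 = -10/13;  a_2 = 2;  x_3 = (x_2 − 2)/3 = -12/13
  x_3 = -12/13;  a_3 = 0;  x_4 = (x_3 − 0)/3 = -4/13
Digits: (1, 2, 2, 0).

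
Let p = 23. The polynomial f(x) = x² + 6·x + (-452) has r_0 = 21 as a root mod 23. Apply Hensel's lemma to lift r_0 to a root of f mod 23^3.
r_2 = 10279 (mod 12167)

Hensel: r_{i+1} = r_i − f(r_i)·(f′(r_i))^{-1} mod 23^{i+2}, f′(x) = 2x + 6. Iterate:
  r_0 = 21 (mod 23)
  r_1 = 228 (mod 529)
  r_2 = 10279 (mod 12167)
Final: r = 10279 satisfies f(r) ≡ 0 mod 23^3.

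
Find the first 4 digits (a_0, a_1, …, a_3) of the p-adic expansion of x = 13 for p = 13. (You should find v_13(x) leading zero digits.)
(a_0, …, a_3) = (0, 1, 0, 0)

v_13(13) = 1, so a_0 = ... = a_0 = 0. Factor out: x = 13^1 · u with u = 1 a unit in ℤ_13. Expand u iteratively via a_{v+i} = u_i mod 13, u_{i+1} = (u_i − a_{v+i})/13:
  u_0 = 1;  a_1 = 1;  u_1 = (u_0 − 1)/13 = 0
  u_1 = 0;  a_2 = 0;  u_2 = (u_1 − 0)/13 = 0
  u_2 = 0;  a_3 = 0;  u_3 = (u_2 − 0)/13 = 0
Digits: (0, 1, 0, 0).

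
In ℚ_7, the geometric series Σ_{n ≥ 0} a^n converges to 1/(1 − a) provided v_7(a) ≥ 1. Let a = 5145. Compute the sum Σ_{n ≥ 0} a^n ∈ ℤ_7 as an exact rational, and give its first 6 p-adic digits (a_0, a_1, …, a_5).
Σ a^n = 1/(1 − a) = -1/5144;  first 6 digits = (1, 0, 0, 1, 2, 0)

v_7(a) = 3 ≥ 1, so the series converges in ℤ_7 to 1/(1 − a) = 1/(1 − 5145) = -1/5144. Expand this rational in ℤ_7: compute digits iteratively via d_i = x_i mod 7, x_{i+1} = (x_i − d_i)/7. The first 6 digits are (1, 0, 0, 1, 2, 0).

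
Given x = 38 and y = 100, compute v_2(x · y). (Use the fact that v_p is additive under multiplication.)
v_2(3800) = 3

v_p(x) = 1 (factor: 38 = 2^1 · 19); v_p(y) = 2 (factor: 100 = 2^2 · 25). Additivity: v_p(xy) = v_p(x) + v_p(y) = 1 + 2 = 3. (Direct check: xy = 3800 = 2^3 · (475).)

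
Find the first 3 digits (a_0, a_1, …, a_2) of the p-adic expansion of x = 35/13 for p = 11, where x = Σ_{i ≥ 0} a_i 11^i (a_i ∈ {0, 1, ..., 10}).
(a_0, …, a_2) = (1, 1, 5)

v_11(35/13) = 0 (numerator and denominator both coprime to 11), so x ∈ ℤ_11^×. Compute digits iteratively via a_i = x_i mod 11, x_{i+1} = (x_i − a_i)/11, with x_0 = x:
  x_0 = 35/13;  a_0 = 1;  x_1 = (x_0 − 1)/11 = 2/13
  x_1 = 2/13;  a_1 = 1;  x_2 = (x_1 − 1)/11 = -1/13
  x_2 = -1/13;  a_2 = 5;  x_3 = (x_2 − 5)/11 = -6/13
Digits: (1, 1, 5).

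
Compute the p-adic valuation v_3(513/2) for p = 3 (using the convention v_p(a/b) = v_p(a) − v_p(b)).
v_3(513/2) = 3

Factor powers of 3 from the numerator and denominator of the reduced fraction: 513 = 3^3 · 19 and 2 = 3^0 · 2. Apply v_p(a/b) = v_p(a) − v_p(b): v_3(513/2) = 3 − 0 = 3.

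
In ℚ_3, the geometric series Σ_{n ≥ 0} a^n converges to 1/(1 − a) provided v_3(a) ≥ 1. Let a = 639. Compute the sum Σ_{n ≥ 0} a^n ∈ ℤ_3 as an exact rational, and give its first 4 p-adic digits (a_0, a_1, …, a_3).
Σ a^n = 1/(1 − a) = -1/638;  first 4 digits = (1, 0, 2, 2)

v_3(a) = 2 ≥ 1, so the series converges in ℤ_3 to 1/(1 − a) = 1/(1 − 639) = -1/638. Expand this rational in ℤ_3: compute digits iteratively via d_i = x_i mod 3, x_{i+1} = (x_i − d_i)/3. The first 4 digits are (1, 0, 2, 2).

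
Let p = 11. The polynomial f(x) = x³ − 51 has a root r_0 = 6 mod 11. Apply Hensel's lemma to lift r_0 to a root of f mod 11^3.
r_2 = 996 (mod 1331)

Hensel: r_{i+1} = r_i − f(r_i)/f′(r_i) mod 11^{i+2}, where f′(x) = 3x². Iterate:
  r_0 = 6 (mod 11)
  r_1 = 28 (mod 121)
  r_2 = 996 (mod 1331)
Final: r = 996 with f(r) ≡ 0 mod 11^3.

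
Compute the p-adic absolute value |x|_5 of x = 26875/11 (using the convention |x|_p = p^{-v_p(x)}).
|26875/11|_5 = 1/625

Step 1 — compute v_5(x) by factoring powers of 5 out of the numerator and denominator: v_5(26875/11) = 4. Step 2 — apply |x|_p = p^{-v_p(x)} = 5^{-4} = 1/625.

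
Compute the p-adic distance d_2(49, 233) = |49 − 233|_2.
d_2(49, 233) = 1/8

Step 1 — x − y = 49 − 233 = -184. Step 2 — v_2(-184) = 3 (factor: -184 = −(2^3 · 23); the sign does not affect v_p). Step 3 — |x − y|_2 = 2^{-3} = 1/8.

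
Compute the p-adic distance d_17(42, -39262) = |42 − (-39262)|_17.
d_17(42, -39262) = 1/4913

Step 1 — x − y = 42 − (-39262) = 39304. Step 2 — v_17(39304) = 3 (factor: 39304 = (17^3 · 8); the sign does not affect v_p). Step 3 — |x − y|_17 = 17^{-3} = 1/4913.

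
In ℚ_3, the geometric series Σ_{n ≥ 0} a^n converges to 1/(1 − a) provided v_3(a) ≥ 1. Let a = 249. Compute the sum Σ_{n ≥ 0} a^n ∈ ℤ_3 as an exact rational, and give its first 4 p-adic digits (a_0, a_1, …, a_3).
Σ a^n = 1/(1 − a) = -1/248;  first 4 digits = (1, 2, 1, 0)

v_3(a) = 1 ≥ 1, so the series converges in ℤ_3 to 1/(1 − a) = 1/(1 − 249) = -1/248. Expand this rational in ℤ_3: compute digits iteratively via d_i = x_i mod 3, x_{i+1} = (x_i − d_i)/3. The first 4 digits are (1, 2, 1, 0).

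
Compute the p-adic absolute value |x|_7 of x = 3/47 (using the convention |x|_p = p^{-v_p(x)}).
|3/47|_7 = 1

Step 1 — compute v_7(x) by factoring powers of 7 out of the numerator and denominator: v_7(3/47) = 0. Step 2 — apply |x|_p = p^{-v_p(x)} = 7^{0} = 1.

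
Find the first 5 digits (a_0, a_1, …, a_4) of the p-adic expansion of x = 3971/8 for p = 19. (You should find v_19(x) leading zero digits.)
(a_0, …, a_4) = (0, 0, 18, 11, 16)

v_19(3971/8) = 2, so a_0 = ... = a_1 = 0. Factor out: x = 19^2 · u with u = 11/8 a unit in ℤ_19. Expand u iteratively via a_{v+i} = u_i mod 19, u_{i+1} = (u_i − a_{v+i})/19:
  u_0 = 11/8;  a_2 = 18;  u_1 = (u_0 − 18)/19 = -7/8
  u_1 = -7/8;  a_3 = 11;  u_2 = (u_1 − 11)/19 = -5/8
  u_2 = -5/8;  a_4 = 16;  u_3 = (u_2 − 16)/19 = -7/8
Digits: (0, 0, 18, 11, 16).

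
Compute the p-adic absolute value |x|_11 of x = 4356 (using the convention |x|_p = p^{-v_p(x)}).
|4356|_11 = 1/121

Step 1 — compute v_11(x) by factoring powers of 11 out of the numerator and denominator: v_11(4356) = 2. Step 2 — apply |x|_p = p^{-v_p(x)} = 11^{-2} = 1/121.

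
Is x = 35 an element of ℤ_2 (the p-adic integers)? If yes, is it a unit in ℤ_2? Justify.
x ∈ ℤ_2^× (unit); v_2(x) = 0

ℤ_2 = {x ∈ ℚ_2 : v_2(x) ≥ 0} and ℤ_2^× = {x ∈ ℤ_2 : v_2(x) = 0}. Here v_2(35) = v_2(num) − v_2(den) = 0; compare against these criteria.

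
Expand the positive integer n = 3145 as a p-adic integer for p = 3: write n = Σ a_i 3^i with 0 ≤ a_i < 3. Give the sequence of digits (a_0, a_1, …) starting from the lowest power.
(a_0, a_1, …) = (1, 1, 1, 2, 2, 0, 1, 1)

Repeated division by 3 gives the digits low-to-high: 3145 = 1 + 1·3^1 + 1·3^2 + 2·3^3 + 2·3^4 + 1·3^6 + 1·3^7. Digit sequence: (1, 1, 1, 2, 2, 0, 1, 1).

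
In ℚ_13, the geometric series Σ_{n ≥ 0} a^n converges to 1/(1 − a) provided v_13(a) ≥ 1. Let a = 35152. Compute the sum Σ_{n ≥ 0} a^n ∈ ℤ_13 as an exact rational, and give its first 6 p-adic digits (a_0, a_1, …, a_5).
Σ a^n = 1/(1 − a) = -1/35151;  first 6 digits = (1, 0, 0, 3, 1, 0)

v_13(a) = 3 ≥ 1, so the series converges in ℤ_13 to 1/(1 − a) = 1/(1 − 35152) = -1/35151. Expand this rational in ℤ_13: compute digits iteratively via d_i = x_i mod 13, x_{i+1} = (x_i − d_i)/13. The first 6 digits are (1, 0, 0, 3, 1, 0).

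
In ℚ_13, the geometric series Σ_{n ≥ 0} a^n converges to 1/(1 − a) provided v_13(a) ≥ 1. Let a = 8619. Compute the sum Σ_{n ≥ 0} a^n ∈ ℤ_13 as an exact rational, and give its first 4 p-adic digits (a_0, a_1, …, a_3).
Σ a^n = 1/(1 − a) = -1/8618;  first 4 digits = (1, 0, 12, 3)

v_13(a) = 2 ≥ 1, so the series converges in ℤ_13 to 1/(1 − a) = 1/(1 − 8619) = -1/8618. Expand this rational in ℤ_13: compute digits iteratively via d_i = x_i mod 13, x_{i+1} = (x_i − d_i)/13. The first 4 digits are (1, 0, 12, 3).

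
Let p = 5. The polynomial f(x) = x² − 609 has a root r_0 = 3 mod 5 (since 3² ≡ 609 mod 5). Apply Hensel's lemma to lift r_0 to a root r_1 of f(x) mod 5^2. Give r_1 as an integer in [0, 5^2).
r_1 = 3 (mod 25)

Hensel's recurrence: r_{i+1} = r_i − f(r_i)·(f′(r_i))^{-1} mod 5^{i+2}, with f′(x) = 2x. Iterate:
  r_0 = 3 (mod 5)
  r_1 = 3 (mod 25)
Final: r_1 = 3, and one checks f(r_1) ≡ 0 mod 5^2.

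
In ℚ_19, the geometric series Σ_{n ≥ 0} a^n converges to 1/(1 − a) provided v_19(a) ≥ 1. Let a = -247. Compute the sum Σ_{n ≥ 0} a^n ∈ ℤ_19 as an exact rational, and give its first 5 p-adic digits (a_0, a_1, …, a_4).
Σ a^n = 1/(1 − a) = 1/248;  first 5 digits = (1, 6, 16, 15, 2)

v_19(a) = 1 ≥ 1, so the series converges in ℤ_19 to 1/(1 − a) = 1/(1 − (-247)) = 1/248. Expand this rational in ℤ_19: compute digits iteratively via d_i = x_i mod 19, x_{i+1} = (x_i − d_i)/19. The first 5 digits are (1, 6, 16, 15, 2).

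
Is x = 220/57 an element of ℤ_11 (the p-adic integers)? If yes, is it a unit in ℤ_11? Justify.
x ∈ ℤ_11 but not a unit; v_11(x) = 1 > 0

ℤ_11 = {x ∈ ℚ_11 : v_11(x) ≥ 0} and ℤ_11^× = {x ∈ ℤ_11 : v_11(x) = 0}. Here v_11(220/57) = v_11(num) − v_11(den) = 1; compare against these criteria.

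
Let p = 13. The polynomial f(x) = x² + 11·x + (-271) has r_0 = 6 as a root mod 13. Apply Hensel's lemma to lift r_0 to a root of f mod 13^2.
r_1 = 6 (mod 169)

Hensel: r_{i+1} = r_i − f(r_i)·(f′(r_i))^{-1} mod 13^{i+2}, f′(x) = 2x + 11. Iterate:
  r_0 = 6 (mod 13)
  r_1 = 6 (mod 169)
Final: r = 6 satisfies f(r) ≡ 0 mod 13^2.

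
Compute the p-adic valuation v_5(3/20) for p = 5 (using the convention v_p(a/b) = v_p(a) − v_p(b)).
v_5(3/20) = -1

Factor powers of 5 from the numerator and denominator of the reduced fraction: 3 = 5^0 · 3 and 20 = 5^1 · 4. Apply v_p(a/b) = v_p(a) − v_p(b): v_5(3/20) = 0 − 1 = -1.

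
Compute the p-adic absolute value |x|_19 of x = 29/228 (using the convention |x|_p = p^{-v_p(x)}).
|29/228|_19 = 19

Step 1 — compute v_19(x) by factoring powers of 19 out of the numerator and denominator: v_19(29/228) = -1. Step 2 — apply |x|_p = p^{-v_p(x)} = 19^{1} = 19.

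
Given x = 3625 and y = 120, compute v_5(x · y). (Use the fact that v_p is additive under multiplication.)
v_5(435000) = 4

v_p(x) = 3 (factor: 3625 = 5^3 · 29); v_p(y) = 1 (factor: 120 = 5^1 · 24). Additivity: v_p(xy) = v_p(x) + v_p(y) = 3 + 1 = 4. (Direct check: xy = 435000 = 5^4 · (696).)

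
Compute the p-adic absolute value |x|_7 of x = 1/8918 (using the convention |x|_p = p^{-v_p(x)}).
|1/8918|_7 = 343

Step 1 — compute v_7(x) by factoring powers of 7 out of the numerator and denominator: v_7(1/8918) = -3. Step 2 — apply |x|_p = p^{-v_p(x)} = 7^{3} = 343.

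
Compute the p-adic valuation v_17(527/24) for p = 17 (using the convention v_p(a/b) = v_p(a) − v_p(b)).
v_17(527/24) = 1

Factor powers of 17 from the numerator and denominator of the reduced fraction: 527 = 17^1 · 31 and 24 = 17^0 · 24. Apply v_p(a/b) = v_p(a) − v_p(b): v_17(527/24) = 1 − 0 = 1.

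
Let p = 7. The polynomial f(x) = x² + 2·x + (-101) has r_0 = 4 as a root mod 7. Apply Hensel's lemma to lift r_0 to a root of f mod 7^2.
r_1 = 46 (mod 49)

Hensel: r_{i+1} = r_i − f(r_i)·(f′(r_i))^{-1} mod 7^{i+2}, f′(x) = 2x + 2. Iterate:
  r_0 = 4 (mod 7)
  r_1 = 46 (mod 49)
Final: r = 46 satisfies f(r) ≡ 0 mod 7^2.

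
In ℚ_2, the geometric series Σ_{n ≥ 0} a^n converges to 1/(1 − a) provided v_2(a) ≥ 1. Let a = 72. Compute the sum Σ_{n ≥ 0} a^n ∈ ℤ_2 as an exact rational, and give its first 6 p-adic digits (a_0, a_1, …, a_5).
Σ a^n = 1/(1 − a) = -1/71;  first 6 digits = (1, 0, 0, 1, 0, 0)

v_2(a) = 3 ≥ 1, so the series converges in ℤ_2 to 1/(1 − a) = 1/(1 − 72) = -1/71. Expand this rational in ℤ_2: compute digits iteratively via d_i = x_i mod 2, x_{i+1} = (x_i − d_i)/2. The first 6 digits are (1, 0, 0, 1, 0, 0).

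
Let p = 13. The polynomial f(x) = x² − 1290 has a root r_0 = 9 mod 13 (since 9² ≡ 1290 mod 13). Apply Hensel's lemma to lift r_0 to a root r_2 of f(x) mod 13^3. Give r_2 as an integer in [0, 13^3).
r_2 = 724 (mod 2197)

Hensel's recurrence: r_{i+1} = r_i − f(r_i)·(f′(r_i))^{-1} mod 13^{i+2}, with f′(x) = 2x. Iterate:
  r_0 = 9 (mod 13)
  r_1 = 48 (mod 169)
  r_2 = 724 (mod 2197)
Final: r_2 = 724, and one checks f(r_2) ≡ 0 mod 13^3.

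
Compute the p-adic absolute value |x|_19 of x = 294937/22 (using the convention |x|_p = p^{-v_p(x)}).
|294937/22|_19 = 1/6859

Step 1 — compute v_19(x) by factoring powers of 19 out of the numerator and denominator: v_19(294937/22) = 3. Step 2 — apply |x|_p = p^{-v_p(x)} = 19^{-3} = 1/6859.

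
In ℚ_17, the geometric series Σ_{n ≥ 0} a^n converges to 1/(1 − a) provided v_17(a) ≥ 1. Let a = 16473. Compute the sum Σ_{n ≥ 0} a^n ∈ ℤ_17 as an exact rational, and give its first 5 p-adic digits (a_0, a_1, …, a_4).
Σ a^n = 1/(1 − a) = -1/16472;  first 5 digits = (1, 0, 6, 3, 2)

v_17(a) = 2 ≥ 1, so the series converges in ℤ_17 to 1/(1 − a) = 1/(1 − 16473) = -1/16472. Expand this rational in ℤ_17: compute digits iteratively via d_i = x_i mod 17, x_{i+1} = (x_i − d_i)/17. The first 5 digits are (1, 0, 6, 3, 2).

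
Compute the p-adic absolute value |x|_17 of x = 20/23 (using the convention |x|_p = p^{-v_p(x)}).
|20/23|_17 = 1

Step 1 — compute v_17(x) by factoring powers of 17 out of the numerator and denominator: v_17(20/23) = 0. Step 2 — apply |x|_p = p^{-v_p(x)} = 17^{0} = 1.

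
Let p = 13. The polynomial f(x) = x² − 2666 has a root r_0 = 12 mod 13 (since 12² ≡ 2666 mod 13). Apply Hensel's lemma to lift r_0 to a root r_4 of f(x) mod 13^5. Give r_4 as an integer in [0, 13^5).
r_4 = 345708 (mod 371293)

Hensel's recurrence: r_{i+1} = r_i − f(r_i)·(f′(r_i))^{-1} mod 13^{i+2}, with f′(x) = 2x. Iterate:
  r_0 = 12 (mod 13)
  r_1 = 103 (mod 169)
  r_2 = 779 (mod 2197)
  r_3 = 2976 (mod 28561)
  r_4 = 345708 (mod 371293)
Final: r_4 = 345708, and one checks f(r_4) ≡ 0 mod 13^5.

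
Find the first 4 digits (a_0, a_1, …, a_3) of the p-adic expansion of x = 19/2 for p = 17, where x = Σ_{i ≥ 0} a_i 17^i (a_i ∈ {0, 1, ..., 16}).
(a_0, …, a_3) = (1, 9, 8, 8)

v_17(19/2) = 0 (numerator and denominator both coprime to 17), so x ∈ ℤ_17^×. Compute digits iteratively via a_i = x_i mod 17, x_{i+1} = (x_i − a_i)/17, with x_0 = x:
  x_0 = 19/2;  a_0 = 1;  x_1 = (x_0 − 1)/17 = 1/2
  x_1 = 1/2;  a_1 = 9;  x_2 = (x_1 − 9)/17 = -1/2
  x_2 = -1/2;  a_2 = 8;  x_3 = (x_2 − 8)/17 = -1/2
  x_3 = -1/2;  a_3 = 8;  x_4 = (x_3 − 8)/17 = -1/2
Digits: (1, 9, 8, 8).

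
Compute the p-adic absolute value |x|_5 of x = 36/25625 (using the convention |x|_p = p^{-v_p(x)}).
|36/25625|_5 = 625

Step 1 — compute v_5(x) by factoring powers of 5 out of the numerator and denominator: v_5(36/25625) = -4. Step 2 — apply |x|_p = p^{-v_p(x)} = 5^{4} = 625.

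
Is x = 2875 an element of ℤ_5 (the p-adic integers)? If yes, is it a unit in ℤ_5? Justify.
x ∈ ℤ_5 but not a unit; v_5(x) = 3 > 0

ℤ_5 = {x ∈ ℚ_5 : v_5(x) ≥ 0} and ℤ_5^× = {x ∈ ℤ_5 : v_5(x) = 0}. Here v_5(2875) = v_5(num) − v_5(den) = 3; compare against these criteria.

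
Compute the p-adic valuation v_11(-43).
v_11(-43) = 0

v_11(n) is the largest exponent k such that 11^k divides n. Factor out: -43 = -11^0 · 43. (Sign doesn't affect v_p.) So v_11(-43) = 0.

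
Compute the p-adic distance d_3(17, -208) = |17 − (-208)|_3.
d_3(17, -208) = 1/9

Step 1 — x − y = 17 − (-208) = 225. Step 2 — v_3(225) = 2 (factor: 225 = (3^2 · 25); the sign does not affect v_p). Step 3 — |x − y|_3 = 3^{-2} = 1/9.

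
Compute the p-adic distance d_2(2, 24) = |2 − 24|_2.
d_2(2, 24) = 1/2

Step 1 — x − y = 2 − 24 = -22. Step 2 — v_2(-22) = 1 (factor: -22 = −(2^1 · 11); the sign does not affect v_p). Step 3 — |x − y|_2 = 2^{-1} = 1/2.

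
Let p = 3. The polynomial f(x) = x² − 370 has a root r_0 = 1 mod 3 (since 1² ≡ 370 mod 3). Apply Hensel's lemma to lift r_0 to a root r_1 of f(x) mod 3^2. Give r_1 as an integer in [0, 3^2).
r_1 = 1 (mod 9)

Hensel's recurrence: r_{i+1} = r_i − f(r_i)·(f′(r_i))^{-1} mod 3^{i+2}, with f′(x) = 2x. Iterate:
  r_0 = 1 (mod 3)
  r_1 = 1 (mod 9)
Final: r_1 = 1, and one checks f(r_1) ≡ 0 mod 3^2.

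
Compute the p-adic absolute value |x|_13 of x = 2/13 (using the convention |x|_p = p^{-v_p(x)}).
|2/13|_13 = 13

Step 1 — compute v_13(x) by factoring powers of 13 out of the numerator and denominator: v_13(2/13) = -1. Step 2 — apply |x|_p = p^{-v_p(x)} = 13^{1} = 13.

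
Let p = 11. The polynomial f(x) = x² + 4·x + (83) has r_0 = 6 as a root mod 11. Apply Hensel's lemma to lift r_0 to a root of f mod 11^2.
r_1 = 50 (mod 121)

Hensel: r_{i+1} = r_i − f(r_i)·(f′(r_i))^{-1} mod 11^{i+2}, f′(x) = 2x + 4. Iterate:
  r_0 = 6 (mod 11)
  r_1 = 50 (mod 121)
Final: r = 50 satisfies f(r) ≡ 0 mod 11^2.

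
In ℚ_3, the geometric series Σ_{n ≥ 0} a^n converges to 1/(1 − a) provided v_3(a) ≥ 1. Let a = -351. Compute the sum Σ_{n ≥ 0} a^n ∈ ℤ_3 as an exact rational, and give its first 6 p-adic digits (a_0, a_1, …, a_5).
Σ a^n = 1/(1 − a) = 1/352;  first 6 digits = (1, 0, 0, 2, 1, 1)

v_3(a) = 3 ≥ 1, so the series converges in ℤ_3 to 1/(1 − a) = 1/(1 − (-351)) = 1/352. Expand this rational in ℤ_3: compute digits iteratively via d_i = x_i mod 3, x_{i+1} = (x_i − d_i)/3. The first 6 digits are (1, 0, 0, 2, 1, 1).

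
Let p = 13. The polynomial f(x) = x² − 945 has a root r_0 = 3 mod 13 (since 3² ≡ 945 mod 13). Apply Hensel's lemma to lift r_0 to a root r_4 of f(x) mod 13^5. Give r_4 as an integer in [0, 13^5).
r_4 = 235576 (mod 371293)

Hensel's recurrence: r_{i+1} = r_i − f(r_i)·(f′(r_i))^{-1} mod 13^{i+2}, with f′(x) = 2x. Iterate:
  r_0 = 3 (mod 13)
  r_1 = 159 (mod 169)
  r_2 = 497 (mod 2197)
  r_3 = 7088 (mod 28561)
  r_4 = 235576 (mod 371293)
Final: r_4 = 235576, and one checks f(r_4) ≡ 0 mod 13^5.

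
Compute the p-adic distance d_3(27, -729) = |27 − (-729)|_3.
d_3(27, -729) = 1/27

Step 1 — x − y = 27 − (-729) = 756. Step 2 — v_3(756) = 3 (factor: 756 = (3^3 · 28); the sign does not affect v_p). Step 3 — |x − y|_3 = 3^{-3} = 1/27.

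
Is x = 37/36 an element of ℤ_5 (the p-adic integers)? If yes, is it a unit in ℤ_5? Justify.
x ∈ ℤ_5^× (unit); v_5(x) = 0

ℤ_5 = {x ∈ ℚ_5 : v_5(x) ≥ 0} and ℤ_5^× = {x ∈ ℤ_5 : v_5(x) = 0}. Here v_5(37/36) = v_5(num) − v_5(den) = 0; compare against these criteria.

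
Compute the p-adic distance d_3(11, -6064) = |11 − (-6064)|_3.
d_3(11, -6064) = 1/243

Step 1 — x − y = 11 − (-6064) = 6075. Step 2 — v_3(6075) = 5 (factor: 6075 = (3^5 · 25); the sign does not affect v_p). Step 3 — |x − y|_3 = 3^{-5} = 1/243.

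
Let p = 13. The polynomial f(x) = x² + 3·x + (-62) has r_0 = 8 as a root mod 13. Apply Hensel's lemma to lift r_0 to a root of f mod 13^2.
r_1 = 60 (mod 169)

Hensel: r_{i+1} = r_i − f(r_i)·(f′(r_i))^{-1} mod 13^{i+2}, f′(x) = 2x + 3. Iterate:
  r_0 = 8 (mod 13)
  r_1 = 60 (mod 169)
Final: r = 60 satisfies f(r) ≡ 0 mod 13^2.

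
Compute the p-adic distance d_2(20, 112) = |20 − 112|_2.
d_2(20, 112) = 1/4

Step 1 — x − y = 20 − 112 = -92. Step 2 — v_2(-92) = 2 (factor: -92 = −(2^2 · 23); the sign does not affect v_p). Step 3 — |x − y|_2 = 2^{-2} = 1/4.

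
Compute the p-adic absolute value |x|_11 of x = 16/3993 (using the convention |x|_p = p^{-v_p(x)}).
|16/3993|_11 = 1331

Step 1 — compute v_11(x) by factoring powers of 11 out of the numerator and denominator: v_11(16/3993) = -3. Step 2 — apply |x|_p = p^{-v_p(x)} = 11^{3} = 1331.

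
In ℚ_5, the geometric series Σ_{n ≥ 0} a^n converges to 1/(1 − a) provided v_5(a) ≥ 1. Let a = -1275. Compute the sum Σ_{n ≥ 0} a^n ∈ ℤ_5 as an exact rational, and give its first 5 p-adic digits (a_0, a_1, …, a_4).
Σ a^n = 1/(1 − a) = 1/1276;  first 5 digits = (1, 0, 4, 4, 3)

v_5(a) = 2 ≥ 1, so the series converges in ℤ_5 to 1/(1 − a) = 1/(1 − (-1275)) = 1/1276. Expand this rational in ℤ_5: compute digits iteratively via d_i = x_i mod 5, x_{i+1} = (x_i − d_i)/5. The first 5 digits are (1, 0, 4, 4, 3).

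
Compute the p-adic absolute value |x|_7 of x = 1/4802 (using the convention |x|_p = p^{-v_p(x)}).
|1/4802|_7 = 2401

Step 1 — compute v_7(x) by factoring powers of 7 out of the numerator and denominator: v_7(1/4802) = -4. Step 2 — apply |x|_p = p^{-v_p(x)} = 7^{4} = 2401.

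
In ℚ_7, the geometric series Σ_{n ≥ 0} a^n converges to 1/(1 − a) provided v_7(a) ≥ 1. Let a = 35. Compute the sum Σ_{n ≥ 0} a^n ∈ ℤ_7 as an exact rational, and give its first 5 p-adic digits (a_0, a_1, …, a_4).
Σ a^n = 1/(1 − a) = -1/34;  first 5 digits = (1, 5, 4, 2, 6)

v_7(a) = 1 ≥ 1, so the series converges in ℤ_7 to 1/(1 − a) = 1/(1 − 35) = -1/34. Expand this rational in ℤ_7: compute digits iteratively via d_i = x_i mod 7, x_{i+1} = (x_i − d_i)/7. The first 5 digits are (1, 5, 4, 2, 6).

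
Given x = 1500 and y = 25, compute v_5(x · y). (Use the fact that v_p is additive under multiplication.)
v_5(37500) = 5

v_p(x) = 3 (factor: 1500 = 5^3 · 12); v_p(y) = 2 (factor: 25 = 5^2 · 1). Additivity: v_p(xy) = v_p(x) + v_p(y) = 3 + 2 = 5. (Direct check: xy = 37500 = 5^5 · (12).)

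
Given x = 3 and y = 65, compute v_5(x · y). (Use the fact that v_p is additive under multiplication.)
v_5(195) = 1

v_p(x) = 0 (factor: 3 = 5^0 · 3); v_p(y) = 1 (factor: 65 = 5^1 · 13). Additivity: v_p(xy) = v_p(x) + v_p(y) = 0 + 1 = 1. (Direct check: xy = 195 = 5^1 · (39).)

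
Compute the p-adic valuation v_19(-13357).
v_19(-13357) = 2

v_19(n) is the largest exponent k such that 19^k divides n. Factor out: -13357 = -19^2 · 37. (Sign doesn't affect v_p.) So v_19(-13357) = 2.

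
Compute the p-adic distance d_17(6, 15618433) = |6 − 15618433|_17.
d_17(6, 15618433) = 1/1419857

Step 1 — x − y = 6 − 15618433 = -15618427. Step 2 — v_17(-15618427) = 5 (factor: -15618427 = −(17^5 · 11); the sign does not affect v_p). Step 3 — |x − y|_17 = 17^{-5} = 1/1419857.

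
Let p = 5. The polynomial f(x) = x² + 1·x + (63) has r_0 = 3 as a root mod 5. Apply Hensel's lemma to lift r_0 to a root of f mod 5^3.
r_2 = 28 (mod 125)

Hensel: r_{i+1} = r_i − f(r_i)·(f′(r_i))^{-1} mod 5^{i+2}, f′(x) = 2x + 1. Iterate:
  r_0 = 3 (mod 5)
  r_1 = 3 (mod 25)
  r_2 = 28 (mod 125)
Final: r = 28 satisfies f(r) ≡ 0 mod 5^3.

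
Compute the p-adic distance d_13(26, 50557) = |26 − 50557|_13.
d_13(26, 50557) = 1/2197

Step 1 — x − y = 26 − 50557 = -50531. Step 2 — v_13(-50531) = 3 (factor: -50531 = −(13^3 · 23); the sign does not affect v_p). Step 3 — |x − y|_13 = 13^{-3} = 1/2197.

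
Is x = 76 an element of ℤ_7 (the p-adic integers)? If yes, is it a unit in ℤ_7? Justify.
x ∈ ℤ_7^× (unit); v_7(x) = 0

ℤ_7 = {x ∈ ℚ_7 : v_7(x) ≥ 0} and ℤ_7^× = {x ∈ ℤ_7 : v_7(x) = 0}. Here v_7(76) = v_7(num) − v_7(den) = 0; compare against these criteria.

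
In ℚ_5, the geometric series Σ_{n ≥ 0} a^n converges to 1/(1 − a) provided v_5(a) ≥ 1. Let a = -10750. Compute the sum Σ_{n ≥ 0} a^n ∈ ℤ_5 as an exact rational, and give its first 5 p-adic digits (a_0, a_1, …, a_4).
Σ a^n = 1/(1 − a) = 1/10751;  first 5 digits = (1, 0, 0, 4, 2)

v_5(a) = 3 ≥ 1, so the series converges in ℤ_5 to 1/(1 − a) = 1/(1 − (-10750)) = 1/10751. Expand this rational in ℤ_5: compute digits iteratively via d_i = x_i mod 5, x_{i+1} = (x_i − d_i)/5. The first 5 digits are (1, 0, 0, 4, 2).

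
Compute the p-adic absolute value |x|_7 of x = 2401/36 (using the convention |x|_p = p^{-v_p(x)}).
|2401/36|_7 = 1/2401

Step 1 — compute v_7(x) by factoring powers of 7 out of the numerator and denominator: v_7(2401/36) = 4. Step 2 — apply |x|_p = p^{-v_p(x)} = 7^{-4} = 1/2401.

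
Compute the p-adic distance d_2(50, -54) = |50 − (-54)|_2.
d_2(50, -54) = 1/8

Step 1 — x − y = 50 − (-54) = 104. Step 2 — v_2(104) = 3 (factor: 104 = (2^3 · 13); the sign does not affect v_p). Step 3 — |x − y|_2 = 2^{-3} = 1/8.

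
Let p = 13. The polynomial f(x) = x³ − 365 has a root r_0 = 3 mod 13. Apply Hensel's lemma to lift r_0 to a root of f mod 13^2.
r_1 = 3 (mod 169)

Hensel: r_{i+1} = r_i − f(r_i)/f′(r_i) mod 13^{i+2}, where f′(x) = 3x². Iterate:
  r_0 = 3 (mod 13)
  r_1 = 3 (mod 169)
Final: r = 3 with f(r) ≡ 0 mod 13^2.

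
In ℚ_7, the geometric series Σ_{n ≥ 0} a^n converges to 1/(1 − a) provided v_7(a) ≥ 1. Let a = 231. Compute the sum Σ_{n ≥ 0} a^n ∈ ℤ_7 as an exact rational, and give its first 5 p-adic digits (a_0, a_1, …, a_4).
Σ a^n = 1/(1 − a) = -1/230;  first 5 digits = (1, 5, 1, 1, 6)

v_7(a) = 1 ≥ 1, so the series converges in ℤ_7 to 1/(1 − a) = 1/(1 − 231) = -1/230. Expand this rational in ℤ_7: compute digits iteratively via d_i = x_i mod 7, x_{i+1} = (x_i − d_i)/7. The first 5 digits are (1, 5, 1, 1, 6).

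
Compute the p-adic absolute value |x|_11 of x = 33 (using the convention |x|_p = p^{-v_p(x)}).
|33|_11 = 1/11

Step 1 — compute v_11(x) by factoring powers of 11 out of the numerator and denominator: v_11(33) = 1. Step 2 — apply |x|_p = p^{-v_p(x)} = 11^{-1} = 1/11.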